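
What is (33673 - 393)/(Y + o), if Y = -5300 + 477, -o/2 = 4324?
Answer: -33280/13471 ≈ -2.4705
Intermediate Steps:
o = -8648 (o = -2*4324 = -8648)
Y = -4823
(33673 - 393)/(Y + o) = (33673 - 393)/(-4823 - 8648) = 33280/(-13471) = 33280*(-1/13471) = -33280/13471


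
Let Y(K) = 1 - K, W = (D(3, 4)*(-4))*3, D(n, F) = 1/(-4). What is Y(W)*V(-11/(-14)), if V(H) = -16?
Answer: 32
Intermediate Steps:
D(n, F) = -¼
W = 3 (W = -¼*(-4)*3 = 1*3 = 3)
Y(W)*V(-11/(-14)) = (1 - 1*3)*(-16) = (1 - 3)*(-16) = -2*(-16) = 32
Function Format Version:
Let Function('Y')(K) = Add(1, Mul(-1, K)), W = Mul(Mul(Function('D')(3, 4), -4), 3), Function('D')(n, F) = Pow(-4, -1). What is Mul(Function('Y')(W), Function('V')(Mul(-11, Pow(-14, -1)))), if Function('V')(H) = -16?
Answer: 32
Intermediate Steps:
Function('D')(n, F) = Rational(-1, 4)
W = 3 (W = Mul(Mul(Rational(-1, 4), -4), 3) = Mul(1, 3) = 3)
Mul(Function('Y')(W), Function('V')(Mul(-11, Pow(-14, -1)))) = Mul(Add(1, Mul(-1, 3)), -16) = Mul(Add(1, -3), -16) = Mul(-2, -16) = 32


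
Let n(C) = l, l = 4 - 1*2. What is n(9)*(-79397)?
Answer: -158794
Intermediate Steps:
l = 2 (l = 4 - 2 = 2)
n(C) = 2
n(9)*(-79397) = 2*(-79397) = -158794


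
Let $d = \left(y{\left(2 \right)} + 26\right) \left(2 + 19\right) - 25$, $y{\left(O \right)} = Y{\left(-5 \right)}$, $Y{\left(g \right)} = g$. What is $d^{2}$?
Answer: $173056$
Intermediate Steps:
$y{\left(O \right)} = -5$
$d = 416$ ($d = \left(-5 + 26\right) \left(2 + 19\right) - 25 = 21 \cdot 21 - 25 = 441 - 25 = 416$)
$d^{2} = 416^{2} = 173056$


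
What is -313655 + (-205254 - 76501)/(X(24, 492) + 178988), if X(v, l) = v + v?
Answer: -56155818335/179036 ≈ -3.1366e+5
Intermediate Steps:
X(v, l) = 2*v
-313655 + (-205254 - 76501)/(X(24, 492) + 178988) = -313655 + (-205254 - 76501)/(2*24 + 178988) = -313655 - 281755/(48 + 178988) = -313655 - 281755/179036 = -56155818335/179036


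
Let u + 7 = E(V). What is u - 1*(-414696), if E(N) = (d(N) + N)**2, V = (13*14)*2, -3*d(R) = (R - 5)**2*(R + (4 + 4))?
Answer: 255388525989089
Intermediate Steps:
d(R) = -(-5 + R)**2*(8 + R)/3 (d(R) = -(R - 5)**2*(R + (4 + 4))/3 = -(-5 + R)**2*(R + 8)/3 = -(-5 + R)**2*(8 + R)/3)
V = 364 (V = 182*2 = 364)
E(N) = (N + (-5 + N)**2*(-8 - N)/3)**2 (E(N) = ((-5 + N)**2*(-8 - N)/3 + N)**2 = (N + (-5 + N)**2*(-8 - N)/3)**2)
u = 255388525574393 (u = -7 + (3*364 - (-5 + 364)**2*(8 + 364))**2/9 = -7 + (1092 - 1*359**2*372)**2/9 = -7 + (1092 - 1*128881*372)**2/9 = -7 + (1092 - 47943732)**2/9 = -7 + (1/9)*(-47942640)**2 = -7 + (1/9)*2298496730169600 = -7 + 255388525574400 = 255388525574393)
u - 1*(-414696) = 255388525574393 - 1*(-414696) = 255388525574393 + 414696 = 255388525989089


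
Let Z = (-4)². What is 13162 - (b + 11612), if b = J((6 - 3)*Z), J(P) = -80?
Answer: 1630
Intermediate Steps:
Z = 16
b = -80
13162 - (b + 11612) = 13162 - (-80 + 11612) = 13162 - 1*11532 = 13162 - 11532 = 1630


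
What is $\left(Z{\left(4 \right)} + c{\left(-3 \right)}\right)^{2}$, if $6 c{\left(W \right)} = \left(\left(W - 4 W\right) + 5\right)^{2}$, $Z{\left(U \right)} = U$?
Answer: $\frac{12100}{9} \approx 1344.4$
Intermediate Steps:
$c{\left(W \right)} = \frac{\left(5 - 3 W\right)^{2}}{6}$ ($c{\left(W \right)} = \frac{\left(\left(W - 4 W\right) + 5\right)^{2}}{6} = \frac{\left(- 3 W + 5\right)^{2}}{6} = \frac{\left(5 - 3 W\right)^{2}}{6}$)
$\left(Z{\left(4 \right)} + c{\left(-3 \right)}\right)^{2} = \left(4 + \frac{\left(-5 + 3 \left(-3\right)\right)^{2}}{6}\right)^{2} = \left(4 + \frac{\left(-5 - 9\right)^{2}}{6}\right)^{2} = \left(4 + \frac{\left(-14\right)^{2}}{6}\right)^{2} = \left(4 + \frac{1}{6} \cdot 196\right)^{2} = \left(4 + \frac{98}{3}\right)^{2} = \left(\frac{110}{3}\right)^{2} = \frac{12100}{9}$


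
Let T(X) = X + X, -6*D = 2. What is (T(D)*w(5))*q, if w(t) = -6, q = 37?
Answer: 148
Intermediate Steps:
D = -1/3 (D = -1/6*2 = -1/3 ≈ -0.33333)
T(X) = 2*X
(T(D)*w(5))*q = ((2*(-1/3))*(-6))*37 = -2/3*(-6)*37 = 4*37 = 148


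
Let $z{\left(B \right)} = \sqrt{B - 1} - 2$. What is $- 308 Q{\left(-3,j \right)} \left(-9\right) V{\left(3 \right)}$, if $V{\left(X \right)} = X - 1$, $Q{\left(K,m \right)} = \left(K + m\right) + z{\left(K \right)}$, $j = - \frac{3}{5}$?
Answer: $- \frac{155232}{5} + 11088 i \approx -31046.0 + 11088.0 i$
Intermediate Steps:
$j = - \frac{3}{5}$ ($j = \left(-3\right) \frac{1}{5} = - \frac{3}{5} \approx -0.6$)
$z{\left(B \right)} = -2 + \sqrt{-1 + B}$ ($z{\left(B \right)} = \sqrt{-1 + B} - 2 = -2 + \sqrt{-1 + B}$)
$Q{\left(K,m \right)} = -2 + K + m + \sqrt{-1 + K}$ ($Q{\left(K,m \right)} = \left(K + m\right) + \left(-2 + \sqrt{-1 + K}\right) = -2 + K + m + \sqrt{-1 + K}$)
$V{\left(X \right)} = -1 + X$
$- 308 Q{\left(-3,j \right)} \left(-9\right) V{\left(3 \right)} = - 308 \left(-2 - 3 - \frac{3}{5} + \sqrt{-1 - 3}\right) \left(-9\right) \left(-1 + 3\right) = - 308 \left(-2 - 3 - \frac{3}{5} + \sqrt{-4}\right) \left(-9\right) 2 = - 308 \left(-2 - 3 - \frac{3}{5} + 2 i\right) \left(-9\right) 2 = - 308 \left(- \frac{28}{5} + 2 i\right) \left(-9\right) 2 = - 308 \left(\frac{252}{5} - 18 i\right) 2 = - 308 \left(\frac{504}{5} - 36 i\right) = - \frac{155232}{5} + 11088 i$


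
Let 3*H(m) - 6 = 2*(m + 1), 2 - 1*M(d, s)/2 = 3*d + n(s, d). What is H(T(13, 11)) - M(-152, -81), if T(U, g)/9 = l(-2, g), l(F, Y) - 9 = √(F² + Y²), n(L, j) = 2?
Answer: -2566/3 + 30*√5 ≈ -788.25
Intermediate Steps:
l(F, Y) = 9 + √(F² + Y²)
M(d, s) = -6*d (M(d, s) = 4 - 2*(3*d + 2) = 4 - 2*(2 + 3*d) = 4 + (-4 - 6*d) = -6*d)
T(U, g) = 81 + 9*√(4 + g²) (T(U, g) = 9*(9 + √((-2)² + g²)) = 9*(9 + √(4 + g²)) = 81 + 9*√(4 + g²))
H(m) = 8/3 + 2*m/3 (H(m) = 2 + (2*(m + 1))/3 = 2 + (2*(1 + m))/3 = 2 + (2 + 2*m)/3 = 2 + (⅔ + 2*m/3) = 8/3 + 2*m/3)
H(T(13, 11)) - M(-152, -81) = (8/3 + 2*(81 + 9*√(4 + 11²))/3) - (-6)*(-152) = (8/3 + 2*(81 + 9*√(4 + 121))/3) - 1*912 = (8/3 + 2*(81 + 9*√125)/3) - 912 = (8/3 + 2*(81 + 9*(5*√5))/3) - 912 = (8/3 + 2*(81 + 45*√5)/3) - 912 = (8/3 + (54 + 30*√5)) - 912 = (170/3 + 30*√5) - 912 = -2566/3 + 30*√5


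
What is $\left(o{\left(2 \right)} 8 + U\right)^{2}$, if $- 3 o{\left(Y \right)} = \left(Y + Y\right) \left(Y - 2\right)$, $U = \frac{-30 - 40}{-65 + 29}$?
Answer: $\frac{1225}{324} \approx 3.7809$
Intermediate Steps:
$U = \frac{35}{18}$ ($U = - \frac{70}{-36} = \left(-70\right) \left(- \frac{1}{36}\right) = \frac{35}{18} \approx 1.9444$)
$o{\left(Y \right)} = - \frac{2 Y \left(-2 + Y\right)}{3}$ ($o{\left(Y \right)} = - \frac{\left(Y + Y\right) \left(Y - 2\right)}{3} = - \frac{2 Y \left(-2 + Y\right)}{3}$)
$\left(o{\left(2 \right)} 8 + U\right)^{2} = \left(\frac{2}{3} \cdot 2 \left(2 - 2\right) 8 + \frac{35}{18}\right)^{2} = \left(\frac{2}{3} \cdot 2 \cdot 0 \cdot 8 + \frac{35}{18}\right)^{2} = \left(0 \cdot 8 + \frac{35}{18}\right)^{2} = \left(0 + \frac{35}{18}\right)^{2} = \left(\frac{35}{18}\right)^{2} = \frac{1225}{324}$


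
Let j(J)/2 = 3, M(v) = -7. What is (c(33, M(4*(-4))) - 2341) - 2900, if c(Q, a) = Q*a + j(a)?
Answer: -5466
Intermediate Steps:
j(J) = 6 (j(J) = 2*3 = 6)
c(Q, a) = 6 + Q*a (c(Q, a) = Q*a + 6 = 6 + Q*a)
(c(33, M(4*(-4))) - 2341) - 2900 = ((6 + 33*(-7)) - 2341) - 2900 = ((6 - 231) - 2341) - 2900 = (-225 - 2341) - 2900 = -2566 - 2900 = -5466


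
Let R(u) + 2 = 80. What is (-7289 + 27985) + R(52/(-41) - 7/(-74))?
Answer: 20774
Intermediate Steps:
R(u) = 78 (R(u) = -2 + 80 = 78)
(-7289 + 27985) + R(52/(-41) - 7/(-74)) = (-7289 + 27985) + 78 = 20696 + 78 = 20774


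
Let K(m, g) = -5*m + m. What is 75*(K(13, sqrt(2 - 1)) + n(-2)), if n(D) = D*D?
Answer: -3600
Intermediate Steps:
n(D) = D**2
K(m, g) = -4*m
75*(K(13, sqrt(2 - 1)) + n(-2)) = 75*(-4*13 + (-2)**2) = 75*(-52 + 4) = 75*(-48) = -3600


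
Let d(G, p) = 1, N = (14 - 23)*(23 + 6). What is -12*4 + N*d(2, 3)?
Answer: -309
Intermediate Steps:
N = -261 (N = -9*29 = -261)
-12*4 + N*d(2, 3) = -12*4 - 261*1 = -48 - 261 = -309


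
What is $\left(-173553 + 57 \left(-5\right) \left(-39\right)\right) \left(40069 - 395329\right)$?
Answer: $57707723880$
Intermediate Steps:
$\left(-173553 + 57 \left(-5\right) \left(-39\right)\right) \left(40069 - 395329\right) = \left(-173553 - -11115\right) \left(-355260\right) = \left(-173553 + 11115\right) \left(-355260\right) = \left(-162438\right) \left(-355260\right) = 57707723880$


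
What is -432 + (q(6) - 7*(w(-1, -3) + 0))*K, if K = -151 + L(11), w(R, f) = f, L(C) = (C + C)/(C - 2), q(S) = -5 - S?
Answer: -17258/9 ≈ -1917.6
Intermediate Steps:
L(C) = 2*C/(-2 + C) (L(C) = (2*C)/(-2 + C) = 2*C/(-2 + C))
K = -1337/9 (K = -151 + 2*11/(-2 + 11) = -151 + 2*11/9 = -151 + 2*11*(⅑) = -151 + 22/9 = -1337/9 ≈ -148.56)
-432 + (q(6) - 7*(w(-1, -3) + 0))*K = -432 + ((-5 - 1*6) - 7*(-3 + 0))*(-1337/9) = -432 + ((-5 - 6) - 7*(-3))*(-1337/9) = -432 + (-11 + 21)*(-1337/9) = -432 + 10*(-1337/9) = -432 - 13370/9 = -17258/9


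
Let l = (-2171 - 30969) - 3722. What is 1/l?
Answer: -1/36862 ≈ -2.7128e-5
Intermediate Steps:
l = -36862 (l = -33140 - 3722 = -36862)
1/l = 1/(-36862) = -1/36862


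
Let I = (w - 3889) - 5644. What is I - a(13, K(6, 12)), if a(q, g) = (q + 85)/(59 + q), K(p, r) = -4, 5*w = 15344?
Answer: -1163801/180 ≈ -6465.6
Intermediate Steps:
w = 15344/5 (w = (⅕)*15344 = 15344/5 ≈ 3068.8)
a(q, g) = (85 + q)/(59 + q)
I = -32321/5 (I = (15344/5 - 3889) - 5644 = -4101/5 - 5644 = -32321/5 ≈ -6464.2)
I - a(13, K(6, 12)) = -32321/5 - (85 + 13)/(59 + 13) = -32321/5 - 98/72 = -32321/5 - 1*49/36 = -32321/5 - 49/36 = -1163801/180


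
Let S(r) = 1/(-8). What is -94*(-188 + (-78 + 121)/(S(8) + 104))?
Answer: 14653096/831 ≈ 17633.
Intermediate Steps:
S(r) = -⅛
-94*(-188 + (-78 + 121)/(S(8) + 104)) = -94*(-188 + (-78 + 121)/(-⅛ + 104)) = -94*(-188 + 43/(831/8)) = -94*(-188 + 43*(8/831)) = -94*(-188 + 344/831) = -94*(-155884/831) = 14653096/831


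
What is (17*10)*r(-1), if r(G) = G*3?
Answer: -510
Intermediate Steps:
r(G) = 3*G
(17*10)*r(-1) = (17*10)*(3*(-1)) = 170*(-3) = -510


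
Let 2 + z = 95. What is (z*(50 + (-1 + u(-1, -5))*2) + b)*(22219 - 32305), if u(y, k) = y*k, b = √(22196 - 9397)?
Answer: -54403884 - 10086*√12799 ≈ -5.5545e+7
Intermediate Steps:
b = √12799 ≈ 113.13
z = 93 (z = -2 + 95 = 93)
u(y, k) = k*y
(z*(50 + (-1 + u(-1, -5))*2) + b)*(22219 - 32305) = (93*(50 + (-1 - 5*(-1))*2) + √12799)*(22219 - 32305) = (93*(50 + (-1 + 5)*2) + √12799)*(-10086) = (93*(50 + 4*2) + √12799)*(-10086) = (93*(50 + 8) + √12799)*(-10086) = (93*58 + √12799)*(-10086) = (5394 + √12799)*(-10086) = -54403884 - 10086*√12799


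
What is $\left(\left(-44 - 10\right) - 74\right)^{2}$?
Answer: $16384$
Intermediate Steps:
$\left(\left(-44 - 10\right) - 74\right)^{2} = \left(-54 - 74\right)^{2} = \left(-128\right)^{2} = 16384$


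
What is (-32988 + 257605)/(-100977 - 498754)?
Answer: -224617/599731 ≈ -0.37453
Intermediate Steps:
(-32988 + 257605)/(-100977 - 498754) = 224617/(-599731) = 224617*(-1/599731) = -224617/599731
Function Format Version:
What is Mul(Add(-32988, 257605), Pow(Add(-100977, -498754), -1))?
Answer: Rational(-224617, 599731) ≈ -0.37453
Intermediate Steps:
Mul(Add(-32988, 257605), Pow(Add(-100977, -498754), -1)) = Mul(224617, Pow(-599731, -1)) = Mul(224617, Rational(-1, 599731)) = Rational(-224617, 599731)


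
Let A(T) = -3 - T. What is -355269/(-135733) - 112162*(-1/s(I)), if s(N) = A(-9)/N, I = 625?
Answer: 4757527548932/407199 ≈ 1.1684e+7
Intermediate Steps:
s(N) = 6/N (s(N) = (-3 - 1*(-9))/N = (-3 + 9)/N = 6/N)
-355269/(-135733) - 112162*(-1/s(I)) = -355269/(-135733) - 112162/((-6/625)) = -355269*(-1/135733) - 112162/((-6/625)) = 355269/135733 - 112162/((-1*6/625)) = 355269/135733 - 112162/(-6/625) = 355269/135733 - 112162*(-625/6) = 355269/135733 + 35050625/3 = 4757527548932/407199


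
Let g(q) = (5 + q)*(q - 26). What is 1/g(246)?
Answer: 1/55220 ≈ 1.8109e-5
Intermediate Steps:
g(q) = (-26 + q)*(5 + q) (g(q) = (5 + q)*(-26 + q) = (-26 + q)*(5 + q))
1/g(246) = 1/(-130 + 246² - 21*246) = 1/(-130 + 60516 - 5166) = 1/55220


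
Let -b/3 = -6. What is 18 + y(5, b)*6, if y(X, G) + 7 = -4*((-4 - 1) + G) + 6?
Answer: -300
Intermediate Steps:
b = 18 (b = -3*(-6) = 18)
y(X, G) = 19 - 4*G (y(X, G) = -7 + (-4*((-4 - 1) + G) + 6) = -7 + (-4*(-5 + G) + 6) = -7 + ((20 - 4*G) + 6) = -7 + (26 - 4*G) = 19 - 4*G)
18 + y(5, b)*6 = 18 + (19 - 4*18)*6 = 18 + (19 - 72)*6 = 18 - 53*6 = 18 - 318 = -300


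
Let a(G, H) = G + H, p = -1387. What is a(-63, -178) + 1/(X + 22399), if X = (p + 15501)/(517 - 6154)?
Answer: -30426015172/126249049 ≈ -241.00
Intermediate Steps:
X = -14114/5637 (X = (-1387 + 15501)/(517 - 6154) = 14114/(-5637) = 14114*(-1/5637) = -14114/5637 ≈ -2.5038)
a(-63, -178) + 1/(X + 22399) = (-63 - 178) + 1/(-14114/5637 + 22399) = -241 + 1/(126249049/5637) = -241 + 5637/126249049 = -30426015172/126249049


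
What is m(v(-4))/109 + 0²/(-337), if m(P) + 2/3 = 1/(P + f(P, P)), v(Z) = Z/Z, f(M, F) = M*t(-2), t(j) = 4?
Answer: -7/1635 ≈ -0.0042813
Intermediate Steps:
f(M, F) = 4*M (f(M, F) = M*4 = 4*M)
v(Z) = 1
m(P) = -⅔ + 1/(5*P) (m(P) = -⅔ + 1/(P + 4*P) = -⅔ + 1/(5*P))
m(v(-4))/109 + 0²/(-337) = ((1/15)*(3 - 10*1)/1)/109 + 0²/(-337) = ((1/15)*1*(3 - 10))*(1/109) + 0*(-1/337) = ((1/15)*1*(-7))*(1/109) + 0 = -7/15*1/109 + 0 = -7/1635 + 0 = -7/1635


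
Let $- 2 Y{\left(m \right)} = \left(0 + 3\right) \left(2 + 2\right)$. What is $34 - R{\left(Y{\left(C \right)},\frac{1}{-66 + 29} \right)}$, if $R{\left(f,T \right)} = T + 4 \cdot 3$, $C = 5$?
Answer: $\frac{815}{37} \approx 22.027$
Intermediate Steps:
$Y{\left(m \right)} = -6$ ($Y{\left(m \right)} = - \frac{\left(0 + 3\right) \left(2 + 2\right)}{2} = - \frac{3 \cdot 4}{2} = \left(- \frac{1}{2}\right) 12 = -6$)
$R{\left(f,T \right)} = 12 + T$ ($R{\left(f,T \right)} = T + 12 = 12 + T$)
$34 - R{\left(Y{\left(C \right)},\frac{1}{-66 + 29} \right)} = 34 - \left(12 + \frac{1}{-66 + 29}\right) = 34 - \left(12 + \frac{1}{-37}\right) = 34 - \left(12 - \frac{1}{37}\right) = 34 - \frac{443}{37} = \frac{815}{37}$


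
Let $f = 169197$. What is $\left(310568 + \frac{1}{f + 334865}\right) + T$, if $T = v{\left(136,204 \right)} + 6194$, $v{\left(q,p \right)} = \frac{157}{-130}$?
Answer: $\frac{399167696233}{1260155} \approx 3.1676 \cdot 10^{5}$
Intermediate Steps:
$v{\left(q,p \right)} = - \frac{157}{130}$ ($v{\left(q,p \right)} = 157 \left(- \frac{1}{130}\right) = - \frac{157}{130}$)
$T = \frac{805063}{130}$ ($T = - \frac{157}{130} + 6194 = \frac{805063}{130} \approx 6192.8$)
$\left(310568 + \frac{1}{f + 334865}\right) + T = \left(310568 + \frac{1}{169197 + 334865}\right) + \frac{805063}{130} = \left(310568 + \frac{1}{504062}\right) + \frac{805063}{130} = \frac{156545527217}{504062} + \frac{805063}{130} = \frac{399167696233}{1260155}$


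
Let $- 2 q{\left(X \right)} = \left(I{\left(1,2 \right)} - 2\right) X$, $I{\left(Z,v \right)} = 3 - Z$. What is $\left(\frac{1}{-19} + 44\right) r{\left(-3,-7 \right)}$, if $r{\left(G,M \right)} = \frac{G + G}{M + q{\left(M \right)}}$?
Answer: $\frac{5010}{133} \approx 37.669$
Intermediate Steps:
$q{\left(X \right)} = 0$ ($q{\left(X \right)} = - \frac{\left(\left(3 - 1\right) - 2\right) X}{2} = - \frac{\left(2 - 2\right) X}{2} = - \frac{0 X}{2} = \left(- \frac{1}{2}\right) 0 = 0$)
$r{\left(G,M \right)} = \frac{2 G}{M}$ ($r{\left(G,M \right)} = \frac{G + G}{M + 0} = \frac{2 G}{M}$)
$\left(\frac{1}{-19} + 44\right) r{\left(-3,-7 \right)} = \left(\frac{1}{-19} + 44\right) 2 \left(-3\right) \frac{1}{-7} = \left(- \frac{1}{19} + 44\right) 2 \left(-3\right) \left(- \frac{1}{7}\right) = \frac{835}{19} \cdot \frac{6}{7} = \frac{5010}{133}$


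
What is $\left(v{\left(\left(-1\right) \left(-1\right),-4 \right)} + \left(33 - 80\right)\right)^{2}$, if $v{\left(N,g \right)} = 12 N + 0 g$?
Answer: $1225$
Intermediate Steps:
$v{\left(N,g \right)} = 12 N$ ($v{\left(N,g \right)} = 12 N + 0 = 12 N$)
$\left(v{\left(\left(-1\right) \left(-1\right),-4 \right)} + \left(33 - 80\right)\right)^{2} = \left(12 \left(\left(-1\right) \left(-1\right)\right) + \left(33 - 80\right)\right)^{2} = \left(12 \cdot 1 + \left(33 - 80\right)\right)^{2} = \left(12 - 47\right)^{2} = \left(-35\right)^{2} = 1225$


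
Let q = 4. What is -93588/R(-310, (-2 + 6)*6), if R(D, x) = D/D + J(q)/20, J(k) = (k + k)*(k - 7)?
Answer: 467940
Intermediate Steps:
J(k) = 2*k*(-7 + k) (J(k) = (2*k)*(-7 + k) = 2*k*(-7 + k))
R(D, x) = -⅕ (R(D, x) = D/D + (2*4*(-7 + 4))/20 = 1 + (2*4*(-3))*(1/20) = 1 - 24*1/20 = 1 - 6/5 = -⅕)
-93588/R(-310, (-2 + 6)*6) = -93588/(-⅕) = -93588*(-5) = 467940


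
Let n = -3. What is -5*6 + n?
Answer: -33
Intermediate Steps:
-5*6 + n = -5*6 - 3 = -30 - 3 = -33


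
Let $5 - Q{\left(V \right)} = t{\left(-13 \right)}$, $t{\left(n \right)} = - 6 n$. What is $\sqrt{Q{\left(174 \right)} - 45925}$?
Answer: $i \sqrt{45998} \approx 214.47 i$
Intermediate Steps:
$Q{\left(V \right)} = -73$ ($Q{\left(V \right)} = 5 - \left(-6\right) \left(-13\right) = 5 - 78 = -73$)
$\sqrt{Q{\left(174 \right)} - 45925} = \sqrt{-73 - 45925} = \sqrt{-45998} = i \sqrt{45998}$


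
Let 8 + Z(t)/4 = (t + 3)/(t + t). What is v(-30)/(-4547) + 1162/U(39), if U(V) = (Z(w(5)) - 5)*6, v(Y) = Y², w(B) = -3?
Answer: -2741707/504717 ≈ -5.4322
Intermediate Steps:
Z(t) = -32 + 2*(3 + t)/t (Z(t) = -32 + 4*((t + 3)/(t + t)) = -32 + 4*((3 + t)/((2*t))) = -32 + 4*((3 + t)*(1/(2*t))) = -32 + 4*((3 + t)/(2*t)) = -32 + 2*(3 + t)/t)
U(V) = -222 (U(V) = ((-30 + 6/(-3)) - 5)*6 = ((-30 + 6*(-⅓)) - 5)*6 = ((-30 - 2) - 5)*6 = (-32 - 5)*6 = -37*6 = -222)
v(-30)/(-4547) + 1162/U(39) = (-30)²/(-4547) + 1162/(-222) = 900*(-1/4547) + 1162*(-1/222) = -900/4547 - 581/111 = -2741707/504717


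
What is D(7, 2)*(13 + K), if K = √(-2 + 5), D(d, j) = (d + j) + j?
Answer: 143 + 11*√3 ≈ 162.05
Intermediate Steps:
D(d, j) = d + 2*j
K = √3 ≈ 1.7320
D(7, 2)*(13 + K) = (7 + 2*2)*(13 + √3) = (7 + 4)*(13 + √3) = 11*(13 + √3) = 143 + 11*√3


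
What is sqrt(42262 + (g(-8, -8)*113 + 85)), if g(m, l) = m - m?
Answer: sqrt(42347) ≈ 205.78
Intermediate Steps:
g(m, l) = 0
sqrt(42262 + (g(-8, -8)*113 + 85)) = sqrt(42262 + (0*113 + 85)) = sqrt(42262 + (0 + 85)) = sqrt(42262 + 85) = sqrt(42347)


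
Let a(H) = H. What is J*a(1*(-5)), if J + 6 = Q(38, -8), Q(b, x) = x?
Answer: 70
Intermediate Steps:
J = -14 (J = -6 - 8 = -14)
J*a(1*(-5)) = -14*(-5) = 70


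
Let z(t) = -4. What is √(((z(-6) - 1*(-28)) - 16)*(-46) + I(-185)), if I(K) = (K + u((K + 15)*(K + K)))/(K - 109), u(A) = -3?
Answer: I*√162006/21 ≈ 19.167*I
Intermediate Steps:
I(K) = (-3 + K)/(-109 + K) (I(K) = (K - 3)/(K - 109) = (-3 + K)/(-109 + K))
√(((z(-6) - 1*(-28)) - 16)*(-46) + I(-185)) = √(((-4 - 1*(-28)) - 16)*(-46) + (-3 - 185)/(-109 - 185)) = √(((-4 + 28) - 16)*(-46) - 188/(-294)) = √((24 - 16)*(-46) - 1/294*(-188)) = √(8*(-46) + 94/147) = √(-368 + 94/147) = √(-54002/147) = I*√162006/21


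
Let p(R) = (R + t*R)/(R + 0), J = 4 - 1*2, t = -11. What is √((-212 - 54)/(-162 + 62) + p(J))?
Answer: I*√734/10 ≈ 2.7092*I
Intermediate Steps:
J = 2 (J = 4 - 2 = 2)
p(R) = -10 (p(R) = (R - 11*R)/(R + 0) = (-10*R)/R = -10)
√((-212 - 54)/(-162 + 62) + p(J)) = √((-212 - 54)/(-162 + 62) - 10) = √(-266/(-100) - 10) = √(-266*(-1/100) - 10) = √(133/50 - 10) = √(-367/50) = I*√734/10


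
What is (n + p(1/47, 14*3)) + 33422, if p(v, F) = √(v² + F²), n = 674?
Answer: 34096 + √3896677/47 ≈ 34138.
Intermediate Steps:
p(v, F) = √(F² + v²)
(n + p(1/47, 14*3)) + 33422 = (674 + √((14*3)² + (1/47)²)) + 33422 = (674 + √(42² + (1/47)²)) + 33422 = (674 + √(1764 + 1/2209)) + 33422 = (674 + √(3896677/2209)) + 33422 = (674 + √3896677/47) + 33422 = 34096 + √3896677/47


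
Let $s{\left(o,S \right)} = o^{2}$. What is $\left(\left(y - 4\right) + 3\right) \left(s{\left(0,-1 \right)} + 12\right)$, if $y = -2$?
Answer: $-36$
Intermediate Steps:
$\left(\left(y - 4\right) + 3\right) \left(s{\left(0,-1 \right)} + 12\right) = \left(\left(-2 - 4\right) + 3\right) \left(0^{2} + 12\right) = \left(-6 + 3\right) \left(0 + 12\right) = \left(-3\right) 12 = -36$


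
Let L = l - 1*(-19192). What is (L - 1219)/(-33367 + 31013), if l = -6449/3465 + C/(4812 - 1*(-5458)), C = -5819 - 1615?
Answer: -63948710011/8376838470 ≈ -7.6340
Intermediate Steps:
C = -7434
l = -9199004/3558555 (l = -6449/3465 - 7434/(4812 - 1*(-5458)) = -6449*1/3465 - 7434/(4812 + 5458) = -6449/3465 - 7434/10270 = -6449/3465 - 7434*1/10270 = -6449/3465 - 3717/5135 = -9199004/3558555 ≈ -2.5850)
L = 68286588556/3558555 (L = -9199004/3558555 - 1*(-19192) = -9199004/3558555 + 19192 = 68286588556/3558555 ≈ 19189.)
(L - 1219)/(-33367 + 31013) = (68286588556/3558555 - 1219)/(-33367 + 31013) = (63948710011/3558555)/(-2354) = (63948710011/3558555)*(-1/2354) = -63948710011/8376838470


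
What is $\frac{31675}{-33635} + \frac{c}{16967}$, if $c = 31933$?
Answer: $\frac{15332478}{16305287} \approx 0.94034$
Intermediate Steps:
$\frac{31675}{-33635} + \frac{c}{16967} = \frac{31675}{-33635} + \frac{31933}{16967} = 31675 \left(- \frac{1}{33635}\right) + 31933 \cdot \frac{1}{16967} = - \frac{905}{961} + \frac{31933}{16967} = \frac{15332478}{16305287}$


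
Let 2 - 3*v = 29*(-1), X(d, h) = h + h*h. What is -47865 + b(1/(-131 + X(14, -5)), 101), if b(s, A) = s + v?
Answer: -1770623/37 ≈ -47855.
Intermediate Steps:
X(d, h) = h + h²
v = 31/3 (v = ⅔ - 29*(-1)/3 = ⅔ - ⅓*(-29) = ⅔ + 29/3 = 31/3 ≈ 10.333)
b(s, A) = 31/3 + s (b(s, A) = s + 31/3 = 31/3 + s)
-47865 + b(1/(-131 + X(14, -5)), 101) = -47865 + (31/3 + 1/(-131 - 5*(1 - 5))) = -47865 + (31/3 + 1/(-131 - 5*(-4))) = -47865 + (31/3 + 1/(-131 + 20)) = -47865 + (31/3 + 1/(-111)) = -47865 + (31/3 - 1/111) = -47865 + 382/37 = -1770623/37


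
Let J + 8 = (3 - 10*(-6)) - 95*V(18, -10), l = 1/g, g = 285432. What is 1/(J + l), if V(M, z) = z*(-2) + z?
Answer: -285432/255461639 ≈ -0.0011173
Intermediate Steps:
V(M, z) = -z (V(M, z) = -2*z + z = -z)
l = 1/285432 ≈ 3.5035e-6
J = -895 (J = -8 + ((3 - 10*(-6)) - (-95)*(-10)) = -8 + ((3 + 60) - 95*10) = -8 + (63 - 950) = -8 - 887 = -895)
1/(J + l) = 1/(-895 + 1/285432) = 1/(-255461639/285432) = -285432/255461639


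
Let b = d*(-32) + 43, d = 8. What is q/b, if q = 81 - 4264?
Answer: 4183/213 ≈ 19.638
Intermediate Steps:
q = -4183
b = -213 (b = 8*(-32) + 43 = -256 + 43 = -213)
q/b = -4183/(-213) = -4183*(-1/213) = 4183/213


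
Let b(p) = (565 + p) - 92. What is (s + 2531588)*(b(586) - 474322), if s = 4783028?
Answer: -3461737112008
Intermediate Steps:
b(p) = 473 + p
(s + 2531588)*(b(586) - 474322) = (4783028 + 2531588)*((473 + 586) - 474322) = 7314616*(1059 - 474322) = 7314616*(-473263) = -3461737112008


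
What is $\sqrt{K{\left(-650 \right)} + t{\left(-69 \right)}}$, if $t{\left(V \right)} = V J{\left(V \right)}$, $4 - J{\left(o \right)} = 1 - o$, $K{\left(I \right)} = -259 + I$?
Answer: $27 \sqrt{5} \approx 60.374$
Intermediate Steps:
$J{\left(o \right)} = 3 + o$ ($J{\left(o \right)} = 4 - \left(1 - o\right) = 4 + \left(-1 + o\right) = 3 + o$)
$t{\left(V \right)} = V \left(3 + V\right)$
$\sqrt{K{\left(-650 \right)} + t{\left(-69 \right)}} = \sqrt{\left(-259 - 650\right) - 69 \left(3 - 69\right)} = \sqrt{-909 - -4554} = \sqrt{-909 + 4554} = \sqrt{3645} = 27 \sqrt{5}$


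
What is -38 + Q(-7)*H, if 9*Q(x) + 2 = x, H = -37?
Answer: -1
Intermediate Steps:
Q(x) = -2/9 + x/9
-38 + Q(-7)*H = -38 + (-2/9 + (⅑)*(-7))*(-37) = -38 + (-2/9 - 7/9)*(-37) = -38 - 1*(-37) = -38 + 37 = -1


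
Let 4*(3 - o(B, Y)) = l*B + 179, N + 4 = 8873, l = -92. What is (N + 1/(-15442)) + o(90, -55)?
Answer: 336550667/30884 ≈ 10897.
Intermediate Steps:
N = 8869 (N = -4 + 8873 = 8869)
o(B, Y) = -167/4 + 23*B (o(B, Y) = 3 - (-92*B + 179)/4 = 3 - (179 - 92*B)/4 = 3 + (-179/4 + 23*B) = -167/4 + 23*B)
(N + 1/(-15442)) + o(90, -55) = (8869 + 1/(-15442)) + (-167/4 + 23*90) = (8869 - 1/15442) + (-167/4 + 2070) = 136955097/15442 + 8113/4 = 336550667/30884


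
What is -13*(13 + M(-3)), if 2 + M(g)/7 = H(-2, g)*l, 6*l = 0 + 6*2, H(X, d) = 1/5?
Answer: -117/5 ≈ -23.400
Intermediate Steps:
H(X, d) = 1/5
l = 2 (l = (0 + 6*2)/6 = (0 + 12)/6 = (1/6)*12 = 2)
M(g) = -56/5 (M(g) = -14 + 7*((1/5)*2) = -14 + 7*(2/5) = -14 + 14/5 = -56/5)
-13*(13 + M(-3)) = -13*(13 - 56/5) = -13*9/5 = -117/5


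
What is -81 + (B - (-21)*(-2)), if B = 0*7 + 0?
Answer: -123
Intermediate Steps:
B = 0 (B = 0 + 0 = 0)
-81 + (B - (-21)*(-2)) = -81 + (0 - (-21)*(-2)) = -81 + (0 - 1*42) = -81 + (0 - 42) = -81 - 42 = -123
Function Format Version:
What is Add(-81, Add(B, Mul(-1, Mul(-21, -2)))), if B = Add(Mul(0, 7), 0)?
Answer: -123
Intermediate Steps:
B = 0 (B = Add(0, 0) = 0)
Add(-81, Add(B, Mul(-1, Mul(-21, -2)))) = Add(-81, Add(0, Mul(-1, Mul(-21, -2)))) = Add(-81, Add(0, Mul(-1, 42))) = Add(-81, Add(0, -42)) = Add(-81, -42) = -123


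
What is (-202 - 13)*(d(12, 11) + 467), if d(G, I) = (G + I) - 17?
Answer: -101695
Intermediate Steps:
d(G, I) = -17 + G + I
(-202 - 13)*(d(12, 11) + 467) = (-202 - 13)*((-17 + 12 + 11) + 467) = -215*(6 + 467) = -215*473 = -101695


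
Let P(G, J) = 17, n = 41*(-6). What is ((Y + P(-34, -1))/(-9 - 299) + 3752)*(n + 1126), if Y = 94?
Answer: 23110100/7 ≈ 3.3014e+6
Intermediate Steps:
n = -246
((Y + P(-34, -1))/(-9 - 299) + 3752)*(n + 1126) = ((94 + 17)/(-9 - 299) + 3752)*(-246 + 1126) = (111/(-308) + 3752)*880 = (111*(-1/308) + 3752)*880 = (-111/308 + 3752)*880 = (1155505/308)*880 = 23110100/7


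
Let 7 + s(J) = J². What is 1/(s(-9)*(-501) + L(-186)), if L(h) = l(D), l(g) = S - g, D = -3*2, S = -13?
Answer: -1/37081 ≈ -2.6968e-5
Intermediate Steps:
D = -6
l(g) = -13 - g
L(h) = -7 (L(h) = -13 - 1*(-6) = -13 + 6 = -7)
s(J) = -7 + J²
1/(s(-9)*(-501) + L(-186)) = 1/((-7 + (-9)²)*(-501) - 7) = 1/((-7 + 81)*(-501) - 7) = 1/(74*(-501) - 7) = 1/(-37074 - 7) = 1/(-37081) = -1/37081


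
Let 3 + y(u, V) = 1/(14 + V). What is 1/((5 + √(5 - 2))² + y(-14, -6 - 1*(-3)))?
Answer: 253/3323 - 605*√3/19938 ≈ 0.023579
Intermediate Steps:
y(u, V) = -3 + 1/(14 + V)
1/((5 + √(5 - 2))² + y(-14, -6 - 1*(-3))) = 1/((5 + √(5 - 2))² + (-41 - 3*(-6 - 1*(-3)))/(14 + (-6 - 1*(-3)))) = 1/((5 + √3)² + (-41 - 3*(-6 + 3))/(14 + (-6 + 3))) = 1/((5 + √3)² + (-41 - 3*(-3))/(14 - 3)) = 1/((5 + √3)² + (-41 + 9)/11) = 1/((5 + √3)² + (1/11)*(-32)) = 1/((5 + √3)² - 32/11) = 1/(-32/11 + (5 + √3)²)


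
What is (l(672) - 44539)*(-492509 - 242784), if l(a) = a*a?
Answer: -299297339185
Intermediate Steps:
l(a) = a²
(l(672) - 44539)*(-492509 - 242784) = (672² - 44539)*(-492509 - 242784) = (451584 - 44539)*(-735293) = 407045*(-735293) = -299297339185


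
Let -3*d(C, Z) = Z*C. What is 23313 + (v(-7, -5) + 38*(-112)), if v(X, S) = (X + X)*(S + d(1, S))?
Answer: 57311/3 ≈ 19104.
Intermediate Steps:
d(C, Z) = -C*Z/3 (d(C, Z) = -Z*C/3 = -C*Z/3)
v(X, S) = 4*S*X/3 (v(X, S) = (X + X)*(S - ⅓*1*S) = (2*X)*(S - S/3) = (2*X)*(2*S/3) = 4*S*X/3)
23313 + (v(-7, -5) + 38*(-112)) = 23313 + ((4/3)*(-5)*(-7) + 38*(-112)) = 23313 + (140/3 - 4256) = 23313 - 12628/3 = 57311/3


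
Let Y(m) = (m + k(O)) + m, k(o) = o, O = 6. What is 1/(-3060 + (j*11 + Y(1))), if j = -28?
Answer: -1/3360 ≈ -0.00029762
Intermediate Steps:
Y(m) = 6 + 2*m (Y(m) = (m + 6) + m = (6 + m) + m = 6 + 2*m)
1/(-3060 + (j*11 + Y(1))) = 1/(-3060 + (-28*11 + (6 + 2*1))) = 1/(-3060 + (-308 + (6 + 2))) = 1/(-3060 + (-308 + 8)) = 1/(-3060 - 300) = 1/(-3360) = -1/3360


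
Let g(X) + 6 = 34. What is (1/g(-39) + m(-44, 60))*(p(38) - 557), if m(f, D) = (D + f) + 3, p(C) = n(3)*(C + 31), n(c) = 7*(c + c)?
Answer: 1247753/28 ≈ 44563.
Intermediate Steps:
n(c) = 14*c (n(c) = 7*(2*c) = 14*c)
g(X) = 28 (g(X) = -6 + 34 = 28)
p(C) = 1302 + 42*C (p(C) = (14*3)*(C + 31) = 42*(31 + C) = 1302 + 42*C)
m(f, D) = 3 + D + f
(1/g(-39) + m(-44, 60))*(p(38) - 557) = (1/28 + (3 + 60 - 44))*((1302 + 42*38) - 557) = (1/28 + 19)*((1302 + 1596) - 557) = 533*(2898 - 557)/28 = (533/28)*2341 = 1247753/28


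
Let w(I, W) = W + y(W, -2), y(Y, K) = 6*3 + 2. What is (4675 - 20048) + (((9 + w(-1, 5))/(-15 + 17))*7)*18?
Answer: -13231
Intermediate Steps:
y(Y, K) = 20 (y(Y, K) = 18 + 2 = 20)
w(I, W) = 20 + W (w(I, W) = W + 20 = 20 + W)
(4675 - 20048) + (((9 + w(-1, 5))/(-15 + 17))*7)*18 = (4675 - 20048) + (((9 + (20 + 5))/(-15 + 17))*7)*18 = -15373 + (((9 + 25)/2)*7)*18 = -15373 + ((34*(1/2))*7)*18 = -15373 + (17*7)*18 = -15373 + 119*18 = -15373 + 2142 = -13231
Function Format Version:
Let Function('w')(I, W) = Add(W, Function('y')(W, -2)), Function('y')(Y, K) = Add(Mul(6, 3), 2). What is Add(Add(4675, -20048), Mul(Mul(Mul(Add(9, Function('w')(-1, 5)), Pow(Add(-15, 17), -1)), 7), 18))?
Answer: -13231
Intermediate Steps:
Function('y')(Y, K) = 20 (Function('y')(Y, K) = Add(18, 2) = 20)
Function('w')(I, W) = Add(20, W) (Function('w')(I, W) = Add(W, 20) = Add(20, W))
Add(Add(4675, -20048), Mul(Mul(Mul(Add(9, Function('w')(-1, 5)), Pow(Add(-15, 17), -1)), 7), 18)) = Add(Add(4675, -20048), Mul(Mul(Mul(Add(9, Add(20, 5)), Pow(Add(-15, 17), -1)), 7), 18)) = Add(-15373, Mul(Mul(Mul(Add(9, 25), Pow(2, -1)), 7), 18)) = Add(-15373, Mul(Mul(Mul(34, Rational(1, 2)), 7), 18)) = Add(-15373, Mul(Mul(17, 7), 18)) = Add(-15373, Mul(119, 18)) = Add(-15373, 2142) = -13231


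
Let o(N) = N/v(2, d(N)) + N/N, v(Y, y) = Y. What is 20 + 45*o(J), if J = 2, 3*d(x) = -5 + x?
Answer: 110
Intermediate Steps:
d(x) = -5/3 + x/3 (d(x) = (-5 + x)/3 = -5/3 + x/3)
o(N) = 1 + N/2 (o(N) = N/2 + N/N = N*(1/2) + 1 = N/2 + 1 = 1 + N/2)
20 + 45*o(J) = 20 + 45*(1 + (1/2)*2) = 20 + 45*(1 + 1) = 20 + 45*2 = 20 + 90 = 110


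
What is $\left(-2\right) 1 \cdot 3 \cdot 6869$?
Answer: $-41214$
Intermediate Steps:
$\left(-2\right) 1 \cdot 3 \cdot 6869 = \left(-2\right) 3 \cdot 6869 = \left(-6\right) 6869 = -41214$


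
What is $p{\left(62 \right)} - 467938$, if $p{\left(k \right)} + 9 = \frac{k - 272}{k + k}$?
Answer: $- \frac{29012819}{62} \approx -4.6795 \cdot 10^{5}$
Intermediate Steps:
$p{\left(k \right)} = -9 + \frac{-272 + k}{2 k}$ ($p{\left(k \right)} = -9 + \frac{k - 272}{k + k} = -9 + \frac{-272 + k}{2 k}$)
$p{\left(62 \right)} - 467938 = \left(- \frac{17}{2} - \frac{136}{62}\right) - 467938 = \left(- \frac{17}{2} - \frac{68}{31}\right) - 467938 = - \frac{663}{62} - 467938 = - \frac{29012819}{62}$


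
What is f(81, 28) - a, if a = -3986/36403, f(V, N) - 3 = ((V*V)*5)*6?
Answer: 7165315685/36403 ≈ 1.9683e+5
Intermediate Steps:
f(V, N) = 3 + 30*V² (f(V, N) = 3 + ((V*V)*5)*6 = 3 + (V²*5)*6 = 3 + (5*V²)*6 = 3 + 30*V²)
a = -3986/36403 (a = -3986*1/36403 = -3986/36403 ≈ -0.10950)
f(81, 28) - a = (3 + 30*81²) - 1*(-3986/36403) = (3 + 30*6561) + 3986/36403 = (3 + 196830) + 3986/36403 = 196833 + 3986/36403 = 7165315685/36403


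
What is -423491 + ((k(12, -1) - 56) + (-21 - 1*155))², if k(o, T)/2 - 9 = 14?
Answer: -388895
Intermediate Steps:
k(o, T) = 46 (k(o, T) = 18 + 2*14 = 18 + 28 = 46)
-423491 + ((k(12, -1) - 56) + (-21 - 1*155))² = -423491 + ((46 - 56) + (-21 - 1*155))² = -423491 + (-10 + (-21 - 155))² = -423491 + (-10 - 176)² = -423491 + (-186)² = -423491 + 34596 = -388895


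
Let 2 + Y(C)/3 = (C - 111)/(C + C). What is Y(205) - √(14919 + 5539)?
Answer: -1089/205 - √20458 ≈ -148.34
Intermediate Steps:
Y(C) = -6 + 3*(-111 + C)/(2*C) (Y(C) = -6 + 3*((C - 111)/(C + C)) = -6 + 3*((-111 + C)/((2*C))) = -6 + 3*((-111 + C)*(1/(2*C))) = -6 + 3*((-111 + C)/(2*C)) = -6 + 3*(-111 + C)/(2*C))
Y(205) - √(14919 + 5539) = (9/2)*(-37 - 1*205)/205 - √(14919 + 5539) = (9/2)*(1/205)*(-37 - 205) - √20458 = (9/2)*(1/205)*(-242) - √20458 = -1089/205 - √20458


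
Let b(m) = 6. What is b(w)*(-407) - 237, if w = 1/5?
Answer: -2679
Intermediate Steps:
w = ⅕ ≈ 0.20000
b(w)*(-407) - 237 = 6*(-407) - 237 = -2442 - 237 = -2679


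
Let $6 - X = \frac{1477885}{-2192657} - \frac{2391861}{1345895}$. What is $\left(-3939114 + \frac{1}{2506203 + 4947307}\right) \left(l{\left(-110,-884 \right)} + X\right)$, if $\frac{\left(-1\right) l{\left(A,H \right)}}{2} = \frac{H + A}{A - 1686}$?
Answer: $- \frac{285716877239222826570038058817}{9876181417611556459850} \approx -2.893 \cdot 10^{7}$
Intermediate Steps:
$l{\left(A,H \right)} = - \frac{2 \left(A + H\right)}{-1686 + A}$ ($l{\left(A,H \right)} = - 2 \frac{H + A}{A - 1686} = - 2 \frac{A + H}{-1686 + A} = - \frac{2 \left(A + H\right)}{-1686 + A}$)
$X = \frac{24940125354842}{2951086093015}$ ($X = 6 - \left(\frac{1477885}{-2192657} - \frac{2391861}{1345895}\right) = 6 - \left(1477885 \left(- \frac{1}{2192657}\right) - \frac{2391861}{1345895}\right) = 6 - \left(- \frac{1477885}{2192657} - \frac{2391861}{1345895}\right) = 6 - - \frac{7233608796752}{2951086093015} = 6 + \frac{7233608796752}{2951086093015} = \frac{24940125354842}{2951086093015} \approx 8.4512$)
$\left(-3939114 + \frac{1}{2506203 + 4947307}\right) \left(l{\left(-110,-884 \right)} + X\right) = \left(-3939114 + \frac{1}{2506203 + 4947307}\right) \left(\frac{2 \left(\left(-1\right) \left(-110\right) - -884\right)}{-1686 - 110} + \frac{24940125354842}{2951086093015}\right) = \left(-3939114 + \frac{1}{7453510}\right) \left(\frac{2 \left(110 + 884\right)}{-1796} + \frac{24940125354842}{2951086093015}\right) = \left(-3939114 + \frac{1}{7453510}\right) \left(2 \left(- \frac{1}{1796}\right) 994 + \frac{24940125354842}{2951086093015}\right) = - \frac{29360225590139 \left(- \frac{497}{449} + \frac{24940125354842}{2951086093015}\right)}{7453510} = \left(- \frac{29360225590139}{7453510}\right) \frac{9731426496095603}{1325037655763735} = - \frac{285716877239222826570038058817}{9876181417611556459850}$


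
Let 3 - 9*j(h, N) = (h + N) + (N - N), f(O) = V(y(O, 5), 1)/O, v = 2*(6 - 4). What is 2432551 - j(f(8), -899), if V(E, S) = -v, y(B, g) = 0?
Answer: 43784113/18 ≈ 2.4325e+6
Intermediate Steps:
v = 4 (v = 2*2 = 4)
V(E, S) = -4 (V(E, S) = -1*4 = -4)
f(O) = -4/O
j(h, N) = ⅓ - N/9 - h/9 (j(h, N) = ⅓ - ((h + N) + (N - N))/9 = ⅓ - ((N + h) + 0)/9 = ⅓ - (N + h)/9 = ⅓ + (-N/9 - h/9) = ⅓ - N/9 - h/9)
2432551 - j(f(8), -899) = 2432551 - (⅓ - ⅑*(-899) - (-4)/(9*8)) = 2432551 - (⅓ + 899/9 - (-4)/(9*8)) = 2432551 - (⅓ + 899/9 - ⅑*(-½)) = 2432551 - (⅓ + 899/9 + 1/18) = 2432551 - 1*1805/18 = 2432551 - 1805/18 = 43784113/18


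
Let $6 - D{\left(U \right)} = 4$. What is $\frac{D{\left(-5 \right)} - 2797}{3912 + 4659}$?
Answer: $- \frac{2795}{8571} \approx -0.3261$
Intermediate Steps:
$D{\left(U \right)} = 2$ ($D{\left(U \right)} = 6 - 4 = 2$)
$\frac{D{\left(-5 \right)} - 2797}{3912 + 4659} = \frac{2 - 2797}{3912 + 4659} = \frac{2 - 2797}{8571} = \left(2 - 2797\right) \frac{1}{8571} = \left(-2795\right) \frac{1}{8571} = - \frac{2795}{8571}$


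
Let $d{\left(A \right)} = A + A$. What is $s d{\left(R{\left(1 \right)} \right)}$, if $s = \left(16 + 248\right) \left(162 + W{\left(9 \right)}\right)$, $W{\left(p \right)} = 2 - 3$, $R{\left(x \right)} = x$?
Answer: $85008$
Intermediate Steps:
$W{\left(p \right)} = -1$ ($W{\left(p \right)} = 2 - 3 = -1$)
$d{\left(A \right)} = 2 A$
$s = 42504$ ($s = \left(16 + 248\right) \left(162 - 1\right) = 264 \cdot 161 = 42504$)
$s d{\left(R{\left(1 \right)} \right)} = 42504 \cdot 2 \cdot 1 = 42504 \cdot 2 = 85008$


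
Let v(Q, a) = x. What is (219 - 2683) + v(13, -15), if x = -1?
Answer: -2465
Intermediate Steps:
v(Q, a) = -1
(219 - 2683) + v(13, -15) = (219 - 2683) - 1 = -2464 - 1 = -2465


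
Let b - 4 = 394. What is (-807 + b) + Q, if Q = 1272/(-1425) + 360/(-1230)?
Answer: -7988359/19475 ≈ -410.19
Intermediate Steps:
b = 398 (b = 4 + 394 = 398)
Q = -23084/19475 (Q = 1272*(-1/1425) + 360*(-1/1230) = -424/475 - 12/41 = -23084/19475 ≈ -1.1853)
(-807 + b) + Q = (-807 + 398) - 23084/19475 = -409 - 23084/19475 = -7988359/19475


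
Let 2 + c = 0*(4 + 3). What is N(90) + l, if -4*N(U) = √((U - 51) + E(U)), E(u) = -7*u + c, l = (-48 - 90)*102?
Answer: -14076 - I*√593/4 ≈ -14076.0 - 6.0879*I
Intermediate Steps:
l = -14076 (l = -138*102 = -14076)
c = -2 (c = -2 + 0*(4 + 3) = -2 + 0*7 = -2 + 0 = -2)
E(u) = -2 - 7*u (E(u) = -7*u - 2 = -2 - 7*u)
N(U) = -√(-53 - 6*U)/4 (N(U) = -√((U - 51) + (-2 - 7*U))/4 = -√((-51 + U) + (-2 - 7*U))/4 = -√(-53 - 6*U)/4)
N(90) + l = -√(-53 - 6*90)/4 - 14076 = -√(-53 - 540)/4 - 14076 = -I*√593/4 - 14076 = -14076 - I*√593/4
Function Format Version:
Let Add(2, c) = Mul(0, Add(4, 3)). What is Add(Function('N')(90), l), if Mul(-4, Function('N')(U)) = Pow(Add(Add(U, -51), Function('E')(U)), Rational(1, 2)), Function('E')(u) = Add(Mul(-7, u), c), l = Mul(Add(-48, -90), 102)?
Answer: Add(-14076, Mul(Rational(-1, 4), I, Pow(593, Rational(1, 2)))) ≈ Add(-14076., Mul(-6.0879, I))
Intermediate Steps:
l = -14076 (l = Mul(-138, 102) = -14076)
c = -2 (c = Add(-2, Mul(0, Add(4, 3))) = Add(-2, Mul(0, 7)) = Add(-2, 0) = -2)
Function('E')(u) = Add(-2, Mul(-7, u)) (Function('E')(u) = Add(Mul(-7, u), -2) = Add(-2, Mul(-7, u)))
Function('N')(U) = Mul(Rational(-1, 4), Pow(Add(-53, Mul(-6, U)), Rational(1, 2))) (Function('N')(U) = Mul(Rational(-1, 4), Pow(Add(Add(U, -51), Add(-2, Mul(-7, U))), Rational(1, 2))) = Mul(Rational(-1, 4), Pow(Add(Add(-51, U), Add(-2, Mul(-7, U))), Rational(1, 2))) = Mul(Rational(-1, 4), Pow(Add(-53, Mul(-6, U)), Rational(1, 2))))
Add(Function('N')(90), l) = Add(Mul(Rational(-1, 4), Pow(Add(-53, Mul(-6, 90)), Rational(1, 2))), -14076) = Add(Mul(Rational(-1, 4), Pow(Add(-53, -540), Rational(1, 2))), -14076) = Add(Mul(Rational(-1, 4), Pow(-593, Rational(1, 2))), -14076) = Add(Mul(Rational(-1, 4), Mul(I, Pow(593, Rational(1, 2)))), -14076) = Add(Mul(Rational(-1, 4), I, Pow(593, Rational(1, 2))), -14076) = Add(-14076, Mul(Rational(-1, 4), I, Pow(593, Rational(1, 2))))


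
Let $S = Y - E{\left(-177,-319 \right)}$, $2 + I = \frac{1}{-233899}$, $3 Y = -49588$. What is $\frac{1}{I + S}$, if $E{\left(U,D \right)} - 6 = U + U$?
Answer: $- \frac{701697}{11355796453} \approx -6.1792 \cdot 10^{-5}$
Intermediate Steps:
$Y = - \frac{49588}{3}$ ($Y = \frac{1}{3} \left(-49588\right) = - \frac{49588}{3} \approx -16529.0$)
$E{\left(U,D \right)} = 6 + 2 U$ ($E{\left(U,D \right)} = 6 + \left(U + U\right) = 6 + 2 U$)
$I = - \frac{467799}{233899}$ ($I = -2 + \frac{1}{-233899} = -2 - \frac{1}{233899} = - \frac{467799}{233899} \approx -2.0$)
$S = - \frac{48544}{3}$ ($S = - \frac{49588}{3} - \left(6 + 2 \left(-177\right)\right) = - \frac{49588}{3} - \left(6 - 354\right) = - \frac{49588}{3} - -348 = - \frac{49588}{3} + 348 = - \frac{48544}{3} \approx -16181.0$)
$\frac{1}{I + S} = \frac{1}{- \frac{467799}{233899} - \frac{48544}{3}} = \frac{1}{- \frac{11355796453}{701697}} = - \frac{701697}{11355796453}$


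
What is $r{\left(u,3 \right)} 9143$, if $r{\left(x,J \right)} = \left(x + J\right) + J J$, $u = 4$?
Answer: $146288$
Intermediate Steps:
$r{\left(x,J \right)} = J + x + J^{2}$ ($r{\left(x,J \right)} = \left(J + x\right) + J^{2} = J + x + J^{2}$)
$r{\left(u,3 \right)} 9143 = \left(3 + 4 + 3^{2}\right) 9143 = \left(3 + 4 + 9\right) 9143 = 16 \cdot 9143 = 146288$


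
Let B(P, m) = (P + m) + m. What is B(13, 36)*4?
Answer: 340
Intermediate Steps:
B(P, m) = P + 2*m
B(13, 36)*4 = (13 + 2*36)*4 = (13 + 72)*4 = 85*4 = 340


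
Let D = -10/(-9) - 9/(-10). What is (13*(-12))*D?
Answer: -4706/15 ≈ -313.73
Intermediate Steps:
D = 181/90 (D = -10*(-1/9) - 9*(-1/10) = 10/9 + 9/10 = 181/90 ≈ 2.0111)
(13*(-12))*D = (13*(-12))*(181/90) = -156*181/90 = -4706/15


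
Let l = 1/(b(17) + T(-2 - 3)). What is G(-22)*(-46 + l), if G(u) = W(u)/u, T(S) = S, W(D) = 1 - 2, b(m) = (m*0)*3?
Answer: -21/10 ≈ -2.1000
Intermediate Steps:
b(m) = 0 (b(m) = 0*3 = 0)
W(D) = -1
l = -⅕ (l = 1/(0 + (-2 - 3)) = 1/(0 - 5) = 1/(-5) = -⅕ ≈ -0.20000)
G(u) = -1/u
G(-22)*(-46 + l) = (-1/(-22))*(-46 - ⅕) = -1*(-1/22)*(-231/5) = (1/22)*(-231/5) = -21/10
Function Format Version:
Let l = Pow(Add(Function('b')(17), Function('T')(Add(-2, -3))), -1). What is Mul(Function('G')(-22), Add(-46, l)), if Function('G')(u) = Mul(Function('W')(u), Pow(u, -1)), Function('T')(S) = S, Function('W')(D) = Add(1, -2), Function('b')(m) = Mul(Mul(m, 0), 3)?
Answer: Rational(-21, 10) ≈ -2.1000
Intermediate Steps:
Function('b')(m) = 0 (Function('b')(m) = Mul(0, 3) = 0)
Function('W')(D) = -1
l = Rational(-1, 5) (l = Pow(Add(0, Add(-2, -3)), -1) = Pow(Add(0, -5), -1) = Pow(-5, -1) = Rational(-1, 5) ≈ -0.20000)
Function('G')(u) = Mul(-1, Pow(u, -1))
Mul(Function('G')(-22), Add(-46, l)) = Mul(Mul(-1, Pow(-22, -1)), Add(-46, Rational(-1, 5))) = Mul(Mul(-1, Rational(-1, 22)), Rational(-231, 5)) = Mul(Rational(1, 22), Rational(-231, 5)) = Rational(-21, 10)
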